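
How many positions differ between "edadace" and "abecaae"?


Comparing "edadace" and "abecaae" position by position:
  Position 0: 'e' vs 'a' => DIFFER
  Position 1: 'd' vs 'b' => DIFFER
  Position 2: 'a' vs 'e' => DIFFER
  Position 3: 'd' vs 'c' => DIFFER
  Position 4: 'a' vs 'a' => same
  Position 5: 'c' vs 'a' => DIFFER
  Position 6: 'e' vs 'e' => same
Positions that differ: 5

5


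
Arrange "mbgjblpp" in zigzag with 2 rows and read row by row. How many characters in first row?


Zigzag "mbgjblpp" into 2 rows:
Placing characters:
  'm' => row 0
  'b' => row 1
  'g' => row 0
  'j' => row 1
  'b' => row 0
  'l' => row 1
  'p' => row 0
  'p' => row 1
Rows:
  Row 0: "mgbp"
  Row 1: "bjlp"
First row length: 4

4


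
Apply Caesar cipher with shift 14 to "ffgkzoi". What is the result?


Caesar cipher: shift "ffgkzoi" by 14
  'f' (pos 5) + 14 = pos 19 = 't'
  'f' (pos 5) + 14 = pos 19 = 't'
  'g' (pos 6) + 14 = pos 20 = 'u'
  'k' (pos 10) + 14 = pos 24 = 'y'
  'z' (pos 25) + 14 = pos 13 = 'n'
  'o' (pos 14) + 14 = pos 2 = 'c'
  'i' (pos 8) + 14 = pos 22 = 'w'
Result: ttuyncw

ttuyncw


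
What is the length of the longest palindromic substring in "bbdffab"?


Input: "bbdffab"
Checking substrings for palindromes:
  [0:2] "bb" (len 2) => palindrome
  [3:5] "ff" (len 2) => palindrome
Longest palindromic substring: "bb" with length 2

2


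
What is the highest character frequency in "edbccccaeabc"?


Input: edbccccaeabc
Character counts:
  'a': 2
  'b': 2
  'c': 5
  'd': 1
  'e': 2
Maximum frequency: 5

5


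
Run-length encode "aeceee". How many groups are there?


Input: aeceee
Scanning for consecutive runs:
  Group 1: 'a' x 1 (positions 0-0)
  Group 2: 'e' x 1 (positions 1-1)
  Group 3: 'c' x 1 (positions 2-2)
  Group 4: 'e' x 3 (positions 3-5)
Total groups: 4

4


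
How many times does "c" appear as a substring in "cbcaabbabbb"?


Searching for "c" in "cbcaabbabbb"
Scanning each position:
  Position 0: "c" => MATCH
  Position 1: "b" => no
  Position 2: "c" => MATCH
  Position 3: "a" => no
  Position 4: "a" => no
  Position 5: "b" => no
  Position 6: "b" => no
  Position 7: "a" => no
  Position 8: "b" => no
  Position 9: "b" => no
  Position 10: "b" => no
Total occurrences: 2

2


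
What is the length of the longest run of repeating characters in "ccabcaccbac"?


Input: "ccabcaccbac"
Scanning for longest run:
  Position 1 ('c'): continues run of 'c', length=2
  Position 2 ('a'): new char, reset run to 1
  Position 3 ('b'): new char, reset run to 1
  Position 4 ('c'): new char, reset run to 1
  Position 5 ('a'): new char, reset run to 1
  Position 6 ('c'): new char, reset run to 1
  Position 7 ('c'): continues run of 'c', length=2
  Position 8 ('b'): new char, reset run to 1
  Position 9 ('a'): new char, reset run to 1
  Position 10 ('c'): new char, reset run to 1
Longest run: 'c' with length 2

2


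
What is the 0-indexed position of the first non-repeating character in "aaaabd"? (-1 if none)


Input: aaaabd
Character frequencies:
  'a': 4
  'b': 1
  'd': 1
Scanning left to right for freq == 1:
  Position 0 ('a'): freq=4, skip
  Position 1 ('a'): freq=4, skip
  Position 2 ('a'): freq=4, skip
  Position 3 ('a'): freq=4, skip
  Position 4 ('b'): unique! => answer = 4

4


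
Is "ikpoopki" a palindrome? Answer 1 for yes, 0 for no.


Input: ikpoopki
Reversed: ikpoopki
  Compare pos 0 ('i') with pos 7 ('i'): match
  Compare pos 1 ('k') with pos 6 ('k'): match
  Compare pos 2 ('p') with pos 5 ('p'): match
  Compare pos 3 ('o') with pos 4 ('o'): match
Result: palindrome

1


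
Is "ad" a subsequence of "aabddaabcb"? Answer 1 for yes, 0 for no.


Check if "ad" is a subsequence of "aabddaabcb"
Greedy scan:
  Position 0 ('a'): matches sub[0] = 'a'
  Position 1 ('a'): no match needed
  Position 2 ('b'): no match needed
  Position 3 ('d'): matches sub[1] = 'd'
  Position 4 ('d'): no match needed
  Position 5 ('a'): no match needed
  Position 6 ('a'): no match needed
  Position 7 ('b'): no match needed
  Position 8 ('c'): no match needed
  Position 9 ('b'): no match needed
All 2 characters matched => is a subsequence

1


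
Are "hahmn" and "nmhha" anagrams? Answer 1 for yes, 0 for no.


Strings: "hahmn", "nmhha"
Sorted first:  ahhmn
Sorted second: ahhmn
Sorted forms match => anagrams

1


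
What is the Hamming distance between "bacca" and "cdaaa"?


Comparing "bacca" and "cdaaa" position by position:
  Position 0: 'b' vs 'c' => differ
  Position 1: 'a' vs 'd' => differ
  Position 2: 'c' vs 'a' => differ
  Position 3: 'c' vs 'a' => differ
  Position 4: 'a' vs 'a' => same
Total differences (Hamming distance): 4

4


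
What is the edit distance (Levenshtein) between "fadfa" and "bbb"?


Computing edit distance: "fadfa" -> "bbb"
DP table:
           b    b    b
      0    1    2    3
  f   1    1    2    3
  a   2    2    2    3
  d   3    3    3    3
  f   4    4    4    4
  a   5    5    5    5
Edit distance = dp[5][3] = 5

5


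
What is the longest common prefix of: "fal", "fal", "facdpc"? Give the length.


Words: fal, fal, facdpc
  Position 0: all 'f' => match
  Position 1: all 'a' => match
  Position 2: ('l', 'l', 'c') => mismatch, stop
LCP = "fa" (length 2)

2


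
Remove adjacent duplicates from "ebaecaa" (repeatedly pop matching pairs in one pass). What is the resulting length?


Input: ebaecaa
Stack-based adjacent duplicate removal:
  Read 'e': push. Stack: e
  Read 'b': push. Stack: eb
  Read 'a': push. Stack: eba
  Read 'e': push. Stack: ebae
  Read 'c': push. Stack: ebaec
  Read 'a': push. Stack: ebaeca
  Read 'a': matches stack top 'a' => pop. Stack: ebaec
Final stack: "ebaec" (length 5)

5


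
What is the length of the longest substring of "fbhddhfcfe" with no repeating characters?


Input: "fbhddhfcfe"
Sliding window (track last position of each char):
  Position 0 ('f'): window [0,0] length 1 -- new best
  Position 1 ('b'): window [0,1] length 2 -- new best
  Position 2 ('h'): window [0,2] length 3 -- new best
  Position 3 ('d'): window [0,3] length 4 -- new best
  Position 4 ('d'): repeat (last at 3), move window start to 4
  Position 4 ('d'): window [4,4] length 1
  Position 5 ('h'): window [4,5] length 2
  Position 6 ('f'): window [4,6] length 3
  Position 7 ('c'): window [4,7] length 4
  Position 8 ('f'): repeat (last at 6), move window start to 7
  Position 8 ('f'): window [7,8] length 2
  Position 9 ('e'): window [7,9] length 3
Longest substring with no repeats: "fbhd" with length 4

4


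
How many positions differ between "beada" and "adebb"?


Comparing "beada" and "adebb" position by position:
  Position 0: 'b' vs 'a' => DIFFER
  Position 1: 'e' vs 'd' => DIFFER
  Position 2: 'a' vs 'e' => DIFFER
  Position 3: 'd' vs 'b' => DIFFER
  Position 4: 'a' vs 'b' => DIFFER
Positions that differ: 5

5


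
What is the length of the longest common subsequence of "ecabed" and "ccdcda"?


LCS of "ecabed" and "ccdcda"
DP table:
           c    c    d    c    d    a
      0    0    0    0    0    0    0
  e   0    0    0    0    0    0    0
  c   0    1    1    1    1    1    1
  a   0    1    1    1    1    1    2
  b   0    1    1    1    1    1    2
  e   0    1    1    1    1    1    2
  d   0    1    1    2    2    2    2
LCS length = dp[6][6] = 2

2


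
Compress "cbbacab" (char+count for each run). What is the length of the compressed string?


Input: cbbacab
Runs:
  'c' x 1 => "c1"
  'b' x 2 => "b2"
  'a' x 1 => "a1"
  'c' x 1 => "c1"
  'a' x 1 => "a1"
  'b' x 1 => "b1"
Compressed: "c1b2a1c1a1b1"
Compressed length: 12

12


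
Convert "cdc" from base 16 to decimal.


Input: "cdc" in base 16
Positional expansion:
  Digit 'c' (value 12) x 16^2 = 3072
  Digit 'd' (value 13) x 16^1 = 208
  Digit 'c' (value 12) x 16^0 = 12
Sum = 3292

3292


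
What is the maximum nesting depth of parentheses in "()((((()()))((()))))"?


Input: "()((((()()))((()))))"
Tracking depth:
  Position 0 '(': depth becomes 1
  Position 1 ')': depth becomes 0
  Position 2 '(': depth becomes 1
  Position 3 '(': depth becomes 2
  Position 4 '(': depth becomes 3
  Position 5 '(': depth becomes 4
  Position 6 '(': depth becomes 5
  Position 7 ')': depth becomes 4
  Position 8 '(': depth becomes 5
  Position 9 ')': depth becomes 4
  Position 10 ')': depth becomes 3
  Position 11 ')': depth becomes 2
  Position 12 '(': depth becomes 3
  Position 13 '(': depth becomes 4
  Position 14 '(': depth becomes 5
  Position 15 ')': depth becomes 4
  Position 16 ')': depth becomes 3
  Position 17 ')': depth becomes 2
  Position 18 ')': depth becomes 1
  Position 19 ')': depth becomes 0
Maximum depth reached: 5

5


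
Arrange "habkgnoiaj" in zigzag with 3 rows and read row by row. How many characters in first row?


Zigzag "habkgnoiaj" into 3 rows:
Placing characters:
  'h' => row 0
  'a' => row 1
  'b' => row 2
  'k' => row 1
  'g' => row 0
  'n' => row 1
  'o' => row 2
  'i' => row 1
  'a' => row 0
  'j' => row 1
Rows:
  Row 0: "hga"
  Row 1: "aknij"
  Row 2: "bo"
First row length: 3

3


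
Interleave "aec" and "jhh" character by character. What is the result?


Interleaving "aec" and "jhh":
  Position 0: 'a' from first, 'j' from second => "aj"
  Position 1: 'e' from first, 'h' from second => "eh"
  Position 2: 'c' from first, 'h' from second => "ch"
Result: ajehch

ajehch


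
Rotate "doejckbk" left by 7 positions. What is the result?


Input: "doejckbk", rotate left by 7
First 7 characters: "doejckb"
Remaining characters: "k"
Concatenate remaining + first: "k" + "doejckb" = "kdoejckb"

kdoejckb


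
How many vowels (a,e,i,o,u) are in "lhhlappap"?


Input: lhhlappap
Checking each character:
  'l' at position 0: consonant
  'h' at position 1: consonant
  'h' at position 2: consonant
  'l' at position 3: consonant
  'a' at position 4: vowel (running total: 1)
  'p' at position 5: consonant
  'p' at position 6: consonant
  'a' at position 7: vowel (running total: 2)
  'p' at position 8: consonant
Total vowels: 2

2


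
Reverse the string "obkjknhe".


Input: obkjknhe
Reading characters right to left:
  Position 7: 'e'
  Position 6: 'h'
  Position 5: 'n'
  Position 4: 'k'
  Position 3: 'j'
  Position 2: 'k'
  Position 1: 'b'
  Position 0: 'o'
Reversed: ehnkjkbo

ehnkjkbo


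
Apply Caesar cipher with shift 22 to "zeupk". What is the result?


Caesar cipher: shift "zeupk" by 22
  'z' (pos 25) + 22 = pos 21 = 'v'
  'e' (pos 4) + 22 = pos 0 = 'a'
  'u' (pos 20) + 22 = pos 16 = 'q'
  'p' (pos 15) + 22 = pos 11 = 'l'
  'k' (pos 10) + 22 = pos 6 = 'g'
Result: vaqlg

vaqlg


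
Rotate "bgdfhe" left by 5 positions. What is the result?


Input: "bgdfhe", rotate left by 5
First 5 characters: "bgdfh"
Remaining characters: "e"
Concatenate remaining + first: "e" + "bgdfh" = "ebgdfh"

ebgdfh


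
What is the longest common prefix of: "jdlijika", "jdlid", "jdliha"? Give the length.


Words: jdlijika, jdlid, jdliha
  Position 0: all 'j' => match
  Position 1: all 'd' => match
  Position 2: all 'l' => match
  Position 3: all 'i' => match
  Position 4: ('j', 'd', 'h') => mismatch, stop
LCP = "jdli" (length 4)

4


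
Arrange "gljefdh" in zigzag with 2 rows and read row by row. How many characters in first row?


Zigzag "gljefdh" into 2 rows:
Placing characters:
  'g' => row 0
  'l' => row 1
  'j' => row 0
  'e' => row 1
  'f' => row 0
  'd' => row 1
  'h' => row 0
Rows:
  Row 0: "gjfh"
  Row 1: "led"
First row length: 4

4


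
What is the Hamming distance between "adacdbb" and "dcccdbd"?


Comparing "adacdbb" and "dcccdbd" position by position:
  Position 0: 'a' vs 'd' => differ
  Position 1: 'd' vs 'c' => differ
  Position 2: 'a' vs 'c' => differ
  Position 3: 'c' vs 'c' => same
  Position 4: 'd' vs 'd' => same
  Position 5: 'b' vs 'b' => same
  Position 6: 'b' vs 'd' => differ
Total differences (Hamming distance): 4

4


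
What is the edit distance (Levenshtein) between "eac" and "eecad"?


Computing edit distance: "eac" -> "eecad"
DP table:
           e    e    c    a    d
      0    1    2    3    4    5
  e   1    0    1    2    3    4
  a   2    1    1    2    2    3
  c   3    2    2    1    2    3
Edit distance = dp[3][5] = 3

3


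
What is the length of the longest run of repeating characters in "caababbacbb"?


Input: "caababbacbb"
Scanning for longest run:
  Position 1 ('a'): new char, reset run to 1
  Position 2 ('a'): continues run of 'a', length=2
  Position 3 ('b'): new char, reset run to 1
  Position 4 ('a'): new char, reset run to 1
  Position 5 ('b'): new char, reset run to 1
  Position 6 ('b'): continues run of 'b', length=2
  Position 7 ('a'): new char, reset run to 1
  Position 8 ('c'): new char, reset run to 1
  Position 9 ('b'): new char, reset run to 1
  Position 10 ('b'): continues run of 'b', length=2
Longest run: 'a' with length 2

2


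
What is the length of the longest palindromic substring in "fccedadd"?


Input: "fccedadd"
Checking substrings for palindromes:
  [4:7] "dad" (len 3) => palindrome
  [1:3] "cc" (len 2) => palindrome
  [6:8] "dd" (len 2) => palindrome
Longest palindromic substring: "dad" with length 3

3


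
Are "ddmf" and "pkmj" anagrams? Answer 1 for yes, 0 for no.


Strings: "ddmf", "pkmj"
Sorted first:  ddfm
Sorted second: jkmp
Differ at position 0: 'd' vs 'j' => not anagrams

0


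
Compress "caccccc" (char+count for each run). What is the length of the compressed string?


Input: caccccc
Runs:
  'c' x 1 => "c1"
  'a' x 1 => "a1"
  'c' x 5 => "c5"
Compressed: "c1a1c5"
Compressed length: 6

6


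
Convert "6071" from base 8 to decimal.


Input: "6071" in base 8
Positional expansion:
  Digit '6' (value 6) x 8^3 = 3072
  Digit '0' (value 0) x 8^2 = 0
  Digit '7' (value 7) x 8^1 = 56
  Digit '1' (value 1) x 8^0 = 1
Sum = 3129

3129


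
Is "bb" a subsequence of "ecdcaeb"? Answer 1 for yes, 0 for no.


Check if "bb" is a subsequence of "ecdcaeb"
Greedy scan:
  Position 0 ('e'): no match needed
  Position 1 ('c'): no match needed
  Position 2 ('d'): no match needed
  Position 3 ('c'): no match needed
  Position 4 ('a'): no match needed
  Position 5 ('e'): no match needed
  Position 6 ('b'): matches sub[0] = 'b'
Only matched 1/2 characters => not a subsequence

0


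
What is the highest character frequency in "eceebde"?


Input: eceebde
Character counts:
  'b': 1
  'c': 1
  'd': 1
  'e': 4
Maximum frequency: 4

4


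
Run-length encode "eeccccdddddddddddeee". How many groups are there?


Input: eeccccdddddddddddeee
Scanning for consecutive runs:
  Group 1: 'e' x 2 (positions 0-1)
  Group 2: 'c' x 4 (positions 2-5)
  Group 3: 'd' x 11 (positions 6-16)
  Group 4: 'e' x 3 (positions 17-19)
Total groups: 4

4


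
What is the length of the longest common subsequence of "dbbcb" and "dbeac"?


LCS of "dbbcb" and "dbeac"
DP table:
           d    b    e    a    c
      0    0    0    0    0    0
  d   0    1    1    1    1    1
  b   0    1    2    2    2    2
  b   0    1    2    2    2    2
  c   0    1    2    2    2    3
  b   0    1    2    2    2    3
LCS length = dp[5][5] = 3

3


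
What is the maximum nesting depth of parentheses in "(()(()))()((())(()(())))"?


Input: "(()(()))()((())(()(())))"
Tracking depth:
  Position 0 '(': depth becomes 1
  Position 1 '(': depth becomes 2
  Position 2 ')': depth becomes 1
  Position 3 '(': depth becomes 2
  Position 4 '(': depth becomes 3
  Position 5 ')': depth becomes 2
  Position 6 ')': depth becomes 1
  Position 7 ')': depth becomes 0
  Position 8 '(': depth becomes 1
  Position 9 ')': depth becomes 0
  Position 10 '(': depth becomes 1
  Position 11 '(': depth becomes 2
  Position 12 '(': depth becomes 3
  Position 13 ')': depth becomes 2
  Position 14 ')': depth becomes 1
  Position 15 '(': depth becomes 2
  Position 16 '(': depth becomes 3
  Position 17 ')': depth becomes 2
  Position 18 '(': depth becomes 3
  Position 19 '(': depth becomes 4
  Position 20 ')': depth becomes 3
  Position 21 ')': depth becomes 2
  Position 22 ')': depth becomes 1
  Position 23 ')': depth becomes 0
Maximum depth reached: 4

4


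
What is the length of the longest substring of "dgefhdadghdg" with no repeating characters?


Input: "dgefhdadghdg"
Sliding window (track last position of each char):
  Position 0 ('d'): window [0,0] length 1 -- new best
  Position 1 ('g'): window [0,1] length 2 -- new best
  Position 2 ('e'): window [0,2] length 3 -- new best
  Position 3 ('f'): window [0,3] length 4 -- new best
  Position 4 ('h'): window [0,4] length 5 -- new best
  Position 5 ('d'): repeat (last at 0), move window start to 1
  Position 5 ('d'): window [1,5] length 5
  Position 6 ('a'): window [1,6] length 6 -- new best
  Position 7 ('d'): repeat (last at 5), move window start to 6
  Position 7 ('d'): window [6,7] length 2
  Position 8 ('g'): window [6,8] length 3
  Position 9 ('h'): window [6,9] length 4
  Position 10 ('d'): repeat (last at 7), move window start to 8
  Position 10 ('d'): window [8,10] length 3
  Position 11 ('g'): repeat (last at 8), move window start to 9
  Position 11 ('g'): window [9,11] length 3
Longest substring with no repeats: "gefhda" with length 6

6


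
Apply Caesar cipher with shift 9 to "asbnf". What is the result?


Caesar cipher: shift "asbnf" by 9
  'a' (pos 0) + 9 = pos 9 = 'j'
  's' (pos 18) + 9 = pos 1 = 'b'
  'b' (pos 1) + 9 = pos 10 = 'k'
  'n' (pos 13) + 9 = pos 22 = 'w'
  'f' (pos 5) + 9 = pos 14 = 'o'
Result: jbkwo

jbkwo


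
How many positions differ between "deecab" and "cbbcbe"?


Comparing "deecab" and "cbbcbe" position by position:
  Position 0: 'd' vs 'c' => DIFFER
  Position 1: 'e' vs 'b' => DIFFER
  Position 2: 'e' vs 'b' => DIFFER
  Position 3: 'c' vs 'c' => same
  Position 4: 'a' vs 'b' => DIFFER
  Position 5: 'b' vs 'e' => DIFFER
Positions that differ: 5

5


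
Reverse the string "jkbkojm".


Input: jkbkojm
Reading characters right to left:
  Position 6: 'm'
  Position 5: 'j'
  Position 4: 'o'
  Position 3: 'k'
  Position 2: 'b'
  Position 1: 'k'
  Position 0: 'j'
Reversed: mjokbkj

mjokbkj


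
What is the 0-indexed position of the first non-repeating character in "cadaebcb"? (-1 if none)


Input: cadaebcb
Character frequencies:
  'a': 2
  'b': 2
  'c': 2
  'd': 1
  'e': 1
Scanning left to right for freq == 1:
  Position 0 ('c'): freq=2, skip
  Position 1 ('a'): freq=2, skip
  Position 2 ('d'): unique! => answer = 2

2


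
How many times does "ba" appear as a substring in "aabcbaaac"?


Searching for "ba" in "aabcbaaac"
Scanning each position:
  Position 0: "aa" => no
  Position 1: "ab" => no
  Position 2: "bc" => no
  Position 3: "cb" => no
  Position 4: "ba" => MATCH
  Position 5: "aa" => no
  Position 6: "aa" => no
  Position 7: "ac" => no
Total occurrences: 1

1


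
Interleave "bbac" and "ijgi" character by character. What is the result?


Interleaving "bbac" and "ijgi":
  Position 0: 'b' from first, 'i' from second => "bi"
  Position 1: 'b' from first, 'j' from second => "bj"
  Position 2: 'a' from first, 'g' from second => "ag"
  Position 3: 'c' from first, 'i' from second => "ci"
Result: bibjagci

bibjagci


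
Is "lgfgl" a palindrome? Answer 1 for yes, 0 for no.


Input: lgfgl
Reversed: lgfgl
  Compare pos 0 ('l') with pos 4 ('l'): match
  Compare pos 1 ('g') with pos 3 ('g'): match
Result: palindrome

1


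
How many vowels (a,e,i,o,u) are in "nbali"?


Input: nbali
Checking each character:
  'n' at position 0: consonant
  'b' at position 1: consonant
  'a' at position 2: vowel (running total: 1)
  'l' at position 3: consonant
  'i' at position 4: vowel (running total: 2)
Total vowels: 2

2


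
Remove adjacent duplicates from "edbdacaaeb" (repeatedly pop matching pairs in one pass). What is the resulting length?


Input: edbdacaaeb
Stack-based adjacent duplicate removal:
  Read 'e': push. Stack: e
  Read 'd': push. Stack: ed
  Read 'b': push. Stack: edb
  Read 'd': push. Stack: edbd
  Read 'a': push. Stack: edbda
  Read 'c': push. Stack: edbdac
  Read 'a': push. Stack: edbdaca
  Read 'a': matches stack top 'a' => pop. Stack: edbdac
  Read 'e': push. Stack: edbdace
  Read 'b': push. Stack: edbdaceb
Final stack: "edbdaceb" (length 8)

8


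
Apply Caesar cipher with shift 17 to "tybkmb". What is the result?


Caesar cipher: shift "tybkmb" by 17
  't' (pos 19) + 17 = pos 10 = 'k'
  'y' (pos 24) + 17 = pos 15 = 'p'
  'b' (pos 1) + 17 = pos 18 = 's'
  'k' (pos 10) + 17 = pos 1 = 'b'
  'm' (pos 12) + 17 = pos 3 = 'd'
  'b' (pos 1) + 17 = pos 18 = 's'
Result: kpsbds

kpsbds


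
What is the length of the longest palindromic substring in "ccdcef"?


Input: "ccdcef"
Checking substrings for palindromes:
  [1:4] "cdc" (len 3) => palindrome
  [0:2] "cc" (len 2) => palindrome
Longest palindromic substring: "cdc" with length 3

3


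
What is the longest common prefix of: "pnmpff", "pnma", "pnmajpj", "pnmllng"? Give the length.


Words: pnmpff, pnma, pnmajpj, pnmllng
  Position 0: all 'p' => match
  Position 1: all 'n' => match
  Position 2: all 'm' => match
  Position 3: ('p', 'a', 'a', 'l') => mismatch, stop
LCP = "pnm" (length 3)

3


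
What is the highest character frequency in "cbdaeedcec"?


Input: cbdaeedcec
Character counts:
  'a': 1
  'b': 1
  'c': 3
  'd': 2
  'e': 3
Maximum frequency: 3

3


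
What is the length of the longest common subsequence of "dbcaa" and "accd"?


LCS of "dbcaa" and "accd"
DP table:
           a    c    c    d
      0    0    0    0    0
  d   0    0    0    0    1
  b   0    0    0    0    1
  c   0    0    1    1    1
  a   0    1    1    1    1
  a   0    1    1    1    1
LCS length = dp[5][4] = 1

1


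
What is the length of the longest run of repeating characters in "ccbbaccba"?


Input: "ccbbaccba"
Scanning for longest run:
  Position 1 ('c'): continues run of 'c', length=2
  Position 2 ('b'): new char, reset run to 1
  Position 3 ('b'): continues run of 'b', length=2
  Position 4 ('a'): new char, reset run to 1
  Position 5 ('c'): new char, reset run to 1
  Position 6 ('c'): continues run of 'c', length=2
  Position 7 ('b'): new char, reset run to 1
  Position 8 ('a'): new char, reset run to 1
Longest run: 'c' with length 2

2


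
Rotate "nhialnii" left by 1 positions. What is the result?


Input: "nhialnii", rotate left by 1
First 1 characters: "n"
Remaining characters: "hialnii"
Concatenate remaining + first: "hialnii" + "n" = "hialniin"

hialniin


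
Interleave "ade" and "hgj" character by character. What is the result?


Interleaving "ade" and "hgj":
  Position 0: 'a' from first, 'h' from second => "ah"
  Position 1: 'd' from first, 'g' from second => "dg"
  Position 2: 'e' from first, 'j' from second => "ej"
Result: ahdgej

ahdgej


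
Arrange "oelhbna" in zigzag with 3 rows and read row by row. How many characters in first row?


Zigzag "oelhbna" into 3 rows:
Placing characters:
  'o' => row 0
  'e' => row 1
  'l' => row 2
  'h' => row 1
  'b' => row 0
  'n' => row 1
  'a' => row 2
Rows:
  Row 0: "ob"
  Row 1: "ehn"
  Row 2: "la"
First row length: 2

2


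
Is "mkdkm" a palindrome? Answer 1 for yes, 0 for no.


Input: mkdkm
Reversed: mkdkm
  Compare pos 0 ('m') with pos 4 ('m'): match
  Compare pos 1 ('k') with pos 3 ('k'): match
Result: palindrome

1


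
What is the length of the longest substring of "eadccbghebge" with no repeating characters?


Input: "eadccbghebge"
Sliding window (track last position of each char):
  Position 0 ('e'): window [0,0] length 1 -- new best
  Position 1 ('a'): window [0,1] length 2 -- new best
  Position 2 ('d'): window [0,2] length 3 -- new best
  Position 3 ('c'): window [0,3] length 4 -- new best
  Position 4 ('c'): repeat (last at 3), move window start to 4
  Position 4 ('c'): window [4,4] length 1
  Position 5 ('b'): window [4,5] length 2
  Position 6 ('g'): window [4,6] length 3
  Position 7 ('h'): window [4,7] length 4
  Position 8 ('e'): window [4,8] length 5 -- new best
  Position 9 ('b'): repeat (last at 5), move window start to 6
  Position 9 ('b'): window [6,9] length 4
  Position 10 ('g'): repeat (last at 6), move window start to 7
  Position 10 ('g'): window [7,10] length 4
  Position 11 ('e'): repeat (last at 8), move window start to 9
  Position 11 ('e'): window [9,11] length 3
Longest substring with no repeats: "cbghe" with length 5

5


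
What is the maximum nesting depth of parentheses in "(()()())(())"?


Input: "(()()())(())"
Tracking depth:
  Position 0 '(': depth becomes 1
  Position 1 '(': depth becomes 2
  Position 2 ')': depth becomes 1
  Position 3 '(': depth becomes 2
  Position 4 ')': depth becomes 1
  Position 5 '(': depth becomes 2
  Position 6 ')': depth becomes 1
  Position 7 ')': depth becomes 0
  Position 8 '(': depth becomes 1
  Position 9 '(': depth becomes 2
  Position 10 ')': depth becomes 1
  Position 11 ')': depth becomes 0
Maximum depth reached: 2

2


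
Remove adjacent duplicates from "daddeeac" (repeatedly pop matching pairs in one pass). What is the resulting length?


Input: daddeeac
Stack-based adjacent duplicate removal:
  Read 'd': push. Stack: d
  Read 'a': push. Stack: da
  Read 'd': push. Stack: dad
  Read 'd': matches stack top 'd' => pop. Stack: da
  Read 'e': push. Stack: dae
  Read 'e': matches stack top 'e' => pop. Stack: da
  Read 'a': matches stack top 'a' => pop. Stack: d
  Read 'c': push. Stack: dc
Final stack: "dc" (length 2)

2


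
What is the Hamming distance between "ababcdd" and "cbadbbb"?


Comparing "ababcdd" and "cbadbbb" position by position:
  Position 0: 'a' vs 'c' => differ
  Position 1: 'b' vs 'b' => same
  Position 2: 'a' vs 'a' => same
  Position 3: 'b' vs 'd' => differ
  Position 4: 'c' vs 'b' => differ
  Position 5: 'd' vs 'b' => differ
  Position 6: 'd' vs 'b' => differ
Total differences (Hamming distance): 5

5


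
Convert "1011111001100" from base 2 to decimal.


Input: "1011111001100" in base 2
Positional expansion:
  Digit '1' (value 1) x 2^12 = 4096
  Digit '0' (value 0) x 2^11 = 0
  Digit '1' (value 1) x 2^10 = 1024
  Digit '1' (value 1) x 2^9 = 512
  Digit '1' (value 1) x 2^8 = 256
  Digit '1' (value 1) x 2^7 = 128
  Digit '1' (value 1) x 2^6 = 64
  Digit '0' (value 0) x 2^5 = 0
  Digit '0' (value 0) x 2^4 = 0
  Digit '1' (value 1) x 2^3 = 8
  Digit '1' (value 1) x 2^2 = 4
  Digit '0' (value 0) x 2^1 = 0
  Digit '0' (value 0) x 2^0 = 0
Sum = 6092

6092


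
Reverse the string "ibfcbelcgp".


Input: ibfcbelcgp
Reading characters right to left:
  Position 9: 'p'
  Position 8: 'g'
  Position 7: 'c'
  Position 6: 'l'
  Position 5: 'e'
  Position 4: 'b'
  Position 3: 'c'
  Position 2: 'f'
  Position 1: 'b'
  Position 0: 'i'
Reversed: pgclebcfbi

pgclebcfbi


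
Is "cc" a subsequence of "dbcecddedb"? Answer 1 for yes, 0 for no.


Check if "cc" is a subsequence of "dbcecddedb"
Greedy scan:
  Position 0 ('d'): no match needed
  Position 1 ('b'): no match needed
  Position 2 ('c'): matches sub[0] = 'c'
  Position 3 ('e'): no match needed
  Position 4 ('c'): matches sub[1] = 'c'
  Position 5 ('d'): no match needed
  Position 6 ('d'): no match needed
  Position 7 ('e'): no match needed
  Position 8 ('d'): no match needed
  Position 9 ('b'): no match needed
All 2 characters matched => is a subsequence

1


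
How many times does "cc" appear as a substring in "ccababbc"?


Searching for "cc" in "ccababbc"
Scanning each position:
  Position 0: "cc" => MATCH
  Position 1: "ca" => no
  Position 2: "ab" => no
  Position 3: "ba" => no
  Position 4: "ab" => no
  Position 5: "bb" => no
  Position 6: "bc" => no
Total occurrences: 1

1


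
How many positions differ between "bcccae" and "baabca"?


Comparing "bcccae" and "baabca" position by position:
  Position 0: 'b' vs 'b' => same
  Position 1: 'c' vs 'a' => DIFFER
  Position 2: 'c' vs 'a' => DIFFER
  Position 3: 'c' vs 'b' => DIFFER
  Position 4: 'a' vs 'c' => DIFFER
  Position 5: 'e' vs 'a' => DIFFER
Positions that differ: 5

5


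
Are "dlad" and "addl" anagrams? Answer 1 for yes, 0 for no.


Strings: "dlad", "addl"
Sorted first:  addl
Sorted second: addl
Sorted forms match => anagrams

1


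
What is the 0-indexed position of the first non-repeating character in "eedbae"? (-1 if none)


Input: eedbae
Character frequencies:
  'a': 1
  'b': 1
  'd': 1
  'e': 3
Scanning left to right for freq == 1:
  Position 0 ('e'): freq=3, skip
  Position 1 ('e'): freq=3, skip
  Position 2 ('d'): unique! => answer = 2

2


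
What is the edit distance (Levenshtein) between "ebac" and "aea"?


Computing edit distance: "ebac" -> "aea"
DP table:
           a    e    a
      0    1    2    3
  e   1    1    1    2
  b   2    2    2    2
  a   3    2    3    2
  c   4    3    3    3
Edit distance = dp[4][3] = 3

3


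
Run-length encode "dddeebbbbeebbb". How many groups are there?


Input: dddeebbbbeebbb
Scanning for consecutive runs:
  Group 1: 'd' x 3 (positions 0-2)
  Group 2: 'e' x 2 (positions 3-4)
  Group 3: 'b' x 4 (positions 5-8)
  Group 4: 'e' x 2 (positions 9-10)
  Group 5: 'b' x 3 (positions 11-13)
Total groups: 5

5


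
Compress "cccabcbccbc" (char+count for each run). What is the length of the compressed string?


Input: cccabcbccbc
Runs:
  'c' x 3 => "c3"
  'a' x 1 => "a1"
  'b' x 1 => "b1"
  'c' x 1 => "c1"
  'b' x 1 => "b1"
  'c' x 2 => "c2"
  'b' x 1 => "b1"
  'c' x 1 => "c1"
Compressed: "c3a1b1c1b1c2b1c1"
Compressed length: 16

16


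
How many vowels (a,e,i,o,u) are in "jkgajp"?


Input: jkgajp
Checking each character:
  'j' at position 0: consonant
  'k' at position 1: consonant
  'g' at position 2: consonant
  'a' at position 3: vowel (running total: 1)
  'j' at position 4: consonant
  'p' at position 5: consonant
Total vowels: 1

1


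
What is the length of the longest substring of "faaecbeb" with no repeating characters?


Input: "faaecbeb"
Sliding window (track last position of each char):
  Position 0 ('f'): window [0,0] length 1 -- new best
  Position 1 ('a'): window [0,1] length 2 -- new best
  Position 2 ('a'): repeat (last at 1), move window start to 2
  Position 2 ('a'): window [2,2] length 1
  Position 3 ('e'): window [2,3] length 2
  Position 4 ('c'): window [2,4] length 3 -- new best
  Position 5 ('b'): window [2,5] length 4 -- new best
  Position 6 ('e'): repeat (last at 3), move window start to 4
  Position 6 ('e'): window [4,6] length 3
  Position 7 ('b'): repeat (last at 5), move window start to 6
  Position 7 ('b'): window [6,7] length 2
Longest substring with no repeats: "aecb" with length 4

4


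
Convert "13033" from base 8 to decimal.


Input: "13033" in base 8
Positional expansion:
  Digit '1' (value 1) x 8^4 = 4096
  Digit '3' (value 3) x 8^3 = 1536
  Digit '0' (value 0) x 8^2 = 0
  Digit '3' (value 3) x 8^1 = 24
  Digit '3' (value 3) x 8^0 = 3
Sum = 5659

5659


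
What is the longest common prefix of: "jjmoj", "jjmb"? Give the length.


Words: jjmoj, jjmb
  Position 0: all 'j' => match
  Position 1: all 'j' => match
  Position 2: all 'm' => match
  Position 3: ('o', 'b') => mismatch, stop
LCP = "jjm" (length 3)

3


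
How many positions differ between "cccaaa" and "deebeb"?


Comparing "cccaaa" and "deebeb" position by position:
  Position 0: 'c' vs 'd' => DIFFER
  Position 1: 'c' vs 'e' => DIFFER
  Position 2: 'c' vs 'e' => DIFFER
  Position 3: 'a' vs 'b' => DIFFER
  Position 4: 'a' vs 'e' => DIFFER
  Position 5: 'a' vs 'b' => DIFFER
Positions that differ: 6

6


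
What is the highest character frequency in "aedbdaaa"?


Input: aedbdaaa
Character counts:
  'a': 4
  'b': 1
  'd': 2
  'e': 1
Maximum frequency: 4

4


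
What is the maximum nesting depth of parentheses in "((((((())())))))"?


Input: "((((((())())))))"
Tracking depth:
  Position 0 '(': depth becomes 1
  Position 1 '(': depth becomes 2
  Position 2 '(': depth becomes 3
  Position 3 '(': depth becomes 4
  Position 4 '(': depth becomes 5
  Position 5 '(': depth becomes 6
  Position 6 '(': depth becomes 7
  Position 7 ')': depth becomes 6
  Position 8 ')': depth becomes 5
  Position 9 '(': depth becomes 6
  Position 10 ')': depth becomes 5
  Position 11 ')': depth becomes 4
  Position 12 ')': depth becomes 3
  Position 13 ')': depth becomes 2
  Position 14 ')': depth becomes 1
  Position 15 ')': depth becomes 0
Maximum depth reached: 7

7


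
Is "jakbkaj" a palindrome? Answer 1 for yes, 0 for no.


Input: jakbkaj
Reversed: jakbkaj
  Compare pos 0 ('j') with pos 6 ('j'): match
  Compare pos 1 ('a') with pos 5 ('a'): match
  Compare pos 2 ('k') with pos 4 ('k'): match
Result: palindrome

1


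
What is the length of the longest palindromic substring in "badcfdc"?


Input: "badcfdc"
Checking substrings for palindromes:
  No multi-char palindromic substrings found
Longest palindromic substring: "b" with length 1

1


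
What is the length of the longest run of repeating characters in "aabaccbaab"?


Input: "aabaccbaab"
Scanning for longest run:
  Position 1 ('a'): continues run of 'a', length=2
  Position 2 ('b'): new char, reset run to 1
  Position 3 ('a'): new char, reset run to 1
  Position 4 ('c'): new char, reset run to 1
  Position 5 ('c'): continues run of 'c', length=2
  Position 6 ('b'): new char, reset run to 1
  Position 7 ('a'): new char, reset run to 1
  Position 8 ('a'): continues run of 'a', length=2
  Position 9 ('b'): new char, reset run to 1
Longest run: 'a' with length 2

2


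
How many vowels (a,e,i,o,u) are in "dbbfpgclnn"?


Input: dbbfpgclnn
Checking each character:
  'd' at position 0: consonant
  'b' at position 1: consonant
  'b' at position 2: consonant
  'f' at position 3: consonant
  'p' at position 4: consonant
  'g' at position 5: consonant
  'c' at position 6: consonant
  'l' at position 7: consonant
  'n' at position 8: consonant
  'n' at position 9: consonant
Total vowels: 0

0


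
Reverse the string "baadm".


Input: baadm
Reading characters right to left:
  Position 4: 'm'
  Position 3: 'd'
  Position 2: 'a'
  Position 1: 'a'
  Position 0: 'b'
Reversed: mdaab

mdaab


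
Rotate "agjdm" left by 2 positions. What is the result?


Input: "agjdm", rotate left by 2
First 2 characters: "ag"
Remaining characters: "jdm"
Concatenate remaining + first: "jdm" + "ag" = "jdmag"

jdmag


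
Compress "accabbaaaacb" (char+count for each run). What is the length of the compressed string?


Input: accabbaaaacb
Runs:
  'a' x 1 => "a1"
  'c' x 2 => "c2"
  'a' x 1 => "a1"
  'b' x 2 => "b2"
  'a' x 4 => "a4"
  'c' x 1 => "c1"
  'b' x 1 => "b1"
Compressed: "a1c2a1b2a4c1b1"
Compressed length: 14

14


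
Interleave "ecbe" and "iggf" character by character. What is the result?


Interleaving "ecbe" and "iggf":
  Position 0: 'e' from first, 'i' from second => "ei"
  Position 1: 'c' from first, 'g' from second => "cg"
  Position 2: 'b' from first, 'g' from second => "bg"
  Position 3: 'e' from first, 'f' from second => "ef"
Result: eicgbgef

eicgbgef


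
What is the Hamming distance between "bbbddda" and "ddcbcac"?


Comparing "bbbddda" and "ddcbcac" position by position:
  Position 0: 'b' vs 'd' => differ
  Position 1: 'b' vs 'd' => differ
  Position 2: 'b' vs 'c' => differ
  Position 3: 'd' vs 'b' => differ
  Position 4: 'd' vs 'c' => differ
  Position 5: 'd' vs 'a' => differ
  Position 6: 'a' vs 'c' => differ
Total differences (Hamming distance): 7

7


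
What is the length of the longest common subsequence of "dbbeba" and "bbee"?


LCS of "dbbeba" and "bbee"
DP table:
           b    b    e    e
      0    0    0    0    0
  d   0    0    0    0    0
  b   0    1    1    1    1
  b   0    1    2    2    2
  e   0    1    2    3    3
  b   0    1    2    3    3
  a   0    1    2    3    3
LCS length = dp[6][4] = 3

3


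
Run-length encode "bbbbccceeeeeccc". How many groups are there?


Input: bbbbccceeeeeccc
Scanning for consecutive runs:
  Group 1: 'b' x 4 (positions 0-3)
  Group 2: 'c' x 3 (positions 4-6)
  Group 3: 'e' x 5 (positions 7-11)
  Group 4: 'c' x 3 (positions 12-14)
Total groups: 4

4


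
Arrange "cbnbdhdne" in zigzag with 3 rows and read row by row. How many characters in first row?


Zigzag "cbnbdhdne" into 3 rows:
Placing characters:
  'c' => row 0
  'b' => row 1
  'n' => row 2
  'b' => row 1
  'd' => row 0
  'h' => row 1
  'd' => row 2
  'n' => row 1
  'e' => row 0
Rows:
  Row 0: "cde"
  Row 1: "bbhn"
  Row 2: "nd"
First row length: 3

3


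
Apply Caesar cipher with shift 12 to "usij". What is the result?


Caesar cipher: shift "usij" by 12
  'u' (pos 20) + 12 = pos 6 = 'g'
  's' (pos 18) + 12 = pos 4 = 'e'
  'i' (pos 8) + 12 = pos 20 = 'u'
  'j' (pos 9) + 12 = pos 21 = 'v'
Result: geuv

geuv


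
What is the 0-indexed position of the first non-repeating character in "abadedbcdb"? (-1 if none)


Input: abadedbcdb
Character frequencies:
  'a': 2
  'b': 3
  'c': 1
  'd': 3
  'e': 1
Scanning left to right for freq == 1:
  Position 0 ('a'): freq=2, skip
  Position 1 ('b'): freq=3, skip
  Position 2 ('a'): freq=2, skip
  Position 3 ('d'): freq=3, skip
  Position 4 ('e'): unique! => answer = 4

4


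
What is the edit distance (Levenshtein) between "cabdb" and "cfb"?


Computing edit distance: "cabdb" -> "cfb"
DP table:
           c    f    b
      0    1    2    3
  c   1    0    1    2
  a   2    1    1    2
  b   3    2    2    1
  d   4    3    3    2
  b   5    4    4    3
Edit distance = dp[5][3] = 3

3


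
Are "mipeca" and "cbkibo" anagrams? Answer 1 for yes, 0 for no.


Strings: "mipeca", "cbkibo"
Sorted first:  aceimp
Sorted second: bbciko
Differ at position 0: 'a' vs 'b' => not anagrams

0


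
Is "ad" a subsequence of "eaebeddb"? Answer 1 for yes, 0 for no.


Check if "ad" is a subsequence of "eaebeddb"
Greedy scan:
  Position 0 ('e'): no match needed
  Position 1 ('a'): matches sub[0] = 'a'
  Position 2 ('e'): no match needed
  Position 3 ('b'): no match needed
  Position 4 ('e'): no match needed
  Position 5 ('d'): matches sub[1] = 'd'
  Position 6 ('d'): no match needed
  Position 7 ('b'): no match needed
All 2 characters matched => is a subsequence

1


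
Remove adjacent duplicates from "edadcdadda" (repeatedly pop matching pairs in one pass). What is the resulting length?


Input: edadcdadda
Stack-based adjacent duplicate removal:
  Read 'e': push. Stack: e
  Read 'd': push. Stack: ed
  Read 'a': push. Stack: eda
  Read 'd': push. Stack: edad
  Read 'c': push. Stack: edadc
  Read 'd': push. Stack: edadcd
  Read 'a': push. Stack: edadcda
  Read 'd': push. Stack: edadcdad
  Read 'd': matches stack top 'd' => pop. Stack: edadcda
  Read 'a': matches stack top 'a' => pop. Stack: edadcd
Final stack: "edadcd" (length 6)

6


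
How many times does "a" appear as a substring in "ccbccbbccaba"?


Searching for "a" in "ccbccbbccaba"
Scanning each position:
  Position 0: "c" => no
  Position 1: "c" => no
  Position 2: "b" => no
  Position 3: "c" => no
  Position 4: "c" => no
  Position 5: "b" => no
  Position 6: "b" => no
  Position 7: "c" => no
  Position 8: "c" => no
  Position 9: "a" => MATCH
  Position 10: "b" => no
  Position 11: "a" => MATCH
Total occurrences: 2

2


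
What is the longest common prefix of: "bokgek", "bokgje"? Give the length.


Words: bokgek, bokgje
  Position 0: all 'b' => match
  Position 1: all 'o' => match
  Position 2: all 'k' => match
  Position 3: all 'g' => match
  Position 4: ('e', 'j') => mismatch, stop
LCP = "bokg" (length 4)

4


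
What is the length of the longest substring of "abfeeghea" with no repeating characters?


Input: "abfeeghea"
Sliding window (track last position of each char):
  Position 0 ('a'): window [0,0] length 1 -- new best
  Position 1 ('b'): window [0,1] length 2 -- new best
  Position 2 ('f'): window [0,2] length 3 -- new best
  Position 3 ('e'): window [0,3] length 4 -- new best
  Position 4 ('e'): repeat (last at 3), move window start to 4
  Position 4 ('e'): window [4,4] length 1
  Position 5 ('g'): window [4,5] length 2
  Position 6 ('h'): window [4,6] length 3
  Position 7 ('e'): repeat (last at 4), move window start to 5
  Position 7 ('e'): window [5,7] length 3
  Position 8 ('a'): window [5,8] length 4
Longest substring with no repeats: "abfe" with length 4

4
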